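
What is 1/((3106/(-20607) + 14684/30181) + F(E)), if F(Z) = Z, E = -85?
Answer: -621939867/52656037693 ≈ -0.011811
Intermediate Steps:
1/((3106/(-20607) + 14684/30181) + F(E)) = 1/((3106/(-20607) + 14684/30181) - 85) = 1/((3106*(-1/20607) + 14684*(1/30181)) - 85) = 1/((-3106/20607 + 14684/30181) - 85) = 1/(208851002/621939867 - 85) = 1/(-52656037693/621939867) = -621939867/52656037693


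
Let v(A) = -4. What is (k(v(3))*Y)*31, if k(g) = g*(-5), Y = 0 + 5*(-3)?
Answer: -9300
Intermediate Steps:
Y = -15 (Y = 0 - 15 = -15)
k(g) = -5*g
(k(v(3))*Y)*31 = (-5*(-4)*(-15))*31 = (20*(-15))*31 = -300*31 = -9300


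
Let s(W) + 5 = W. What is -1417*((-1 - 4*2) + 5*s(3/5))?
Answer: 43927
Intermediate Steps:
s(W) = -5 + W
-1417*((-1 - 4*2) + 5*s(3/5)) = -1417*((-1 - 4*2) + 5*(-5 + 3/5)) = -1417*((-1 - 8) + 5*(-5 + 3*(⅕))) = -1417*(-9 + 5*(-5 + ⅗)) = -1417*(-9 + 5*(-22/5)) = -1417*(-9 - 22) = -1417*(-31) = 43927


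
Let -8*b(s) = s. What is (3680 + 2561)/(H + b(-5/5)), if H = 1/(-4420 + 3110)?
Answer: 32702840/651 ≈ 50235.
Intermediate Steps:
b(s) = -s/8
H = -1/1310 (H = 1/(-1310) = -1/1310 ≈ -0.00076336)
(3680 + 2561)/(H + b(-5/5)) = (3680 + 2561)/(-1/1310 - (-5)/(8*5)) = 6241/(-1/1310 - (-5)/(8*5)) = 6241/(-1/1310 - ⅛*(-1)) = 6241/(-1/1310 + ⅛) = 6241/(651/5240) = 6241*(5240/651) = 32702840/651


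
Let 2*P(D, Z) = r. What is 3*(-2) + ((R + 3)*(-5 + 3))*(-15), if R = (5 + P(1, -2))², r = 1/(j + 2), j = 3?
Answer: 8643/10 ≈ 864.30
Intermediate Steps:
r = ⅕ (r = 1/(3 + 2) = 1/5 = ⅕ ≈ 0.20000)
P(D, Z) = ⅒ (P(D, Z) = (½)*(⅕) = ⅒)
R = 2601/100 (R = (5 + ⅒)² = (51/10)² = 2601/100 ≈ 26.010)
3*(-2) + ((R + 3)*(-5 + 3))*(-15) = 3*(-2) + ((2601/100 + 3)*(-5 + 3))*(-15) = -6 + ((2901/100)*(-2))*(-15) = -6 - 2901/50*(-15) = -6 + 8703/10 = 8643/10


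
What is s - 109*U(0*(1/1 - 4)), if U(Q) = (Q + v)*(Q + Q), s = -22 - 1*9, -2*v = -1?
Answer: -31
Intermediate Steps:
v = ½ (v = -½*(-1) = ½ ≈ 0.50000)
s = -31 (s = -22 - 9 = -31)
U(Q) = 2*Q*(½ + Q) (U(Q) = (Q + ½)*(Q + Q) = (½ + Q)*(2*Q) = 2*Q*(½ + Q))
s - 109*U(0*(1/1 - 4)) = -31 - 109*0*(1/1 - 4)*(1 + 2*(0*(1/1 - 4))) = -31 - 109*0*(1 - 4)*(1 + 2*(0*(1 - 4))) = -31 - 109*0*(-3)*(1 + 2*(0*(-3))) = -31 - 0*(1 + 2*0) = -31 - 0*(1 + 0) = -31 - 0 = -31 - 109*0 = -31 + 0 = -31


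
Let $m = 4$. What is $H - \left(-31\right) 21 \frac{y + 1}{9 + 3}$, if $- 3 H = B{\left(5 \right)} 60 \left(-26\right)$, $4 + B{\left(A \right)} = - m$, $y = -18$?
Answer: $- \frac{20329}{4} \approx -5082.3$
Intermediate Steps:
$B{\left(A \right)} = -8$ ($B{\left(A \right)} = -4 - 4 = -8$)
$H = -4160$ ($H = - \frac{\left(-8\right) 60 \left(-26\right)}{3} = - \frac{\left(-480\right) \left(-26\right)}{3} = \left(- \frac{1}{3}\right) 12480 = -4160$)
$H - \left(-31\right) 21 \frac{y + 1}{9 + 3} = -4160 - \left(-31\right) 21 \frac{-18 + 1}{9 + 3} = -4160 - - 651 \left(- \frac{17}{12}\right) = -4160 - - 651 \left(\left(-17\right) \frac{1}{12}\right) = -4160 - \left(-651\right) \left(- \frac{17}{12}\right) = -4160 - \frac{3689}{4} = - \frac{20329}{4}$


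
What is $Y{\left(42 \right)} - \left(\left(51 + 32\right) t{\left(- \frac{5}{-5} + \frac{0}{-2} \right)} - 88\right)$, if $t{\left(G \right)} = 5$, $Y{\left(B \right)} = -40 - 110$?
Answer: $-477$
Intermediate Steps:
$Y{\left(B \right)} = -150$ ($Y{\left(B \right)} = -40 - 110 = -150$)
$Y{\left(42 \right)} - \left(\left(51 + 32\right) t{\left(- \frac{5}{-5} + \frac{0}{-2} \right)} - 88\right) = -150 - \left(\left(51 + 32\right) 5 - 88\right) = -150 - \left(83 \cdot 5 - 88\right) = -150 - \left(415 - 88\right) = -150 - 327 = -477$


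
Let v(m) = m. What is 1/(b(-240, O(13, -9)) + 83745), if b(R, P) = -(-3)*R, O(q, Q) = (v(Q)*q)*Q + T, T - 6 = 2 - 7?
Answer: 1/83025 ≈ 1.2045e-5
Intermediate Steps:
T = 1 (T = 6 + (2 - 7) = 6 - 5 = 1)
O(q, Q) = 1 + q*Q**2 (O(q, Q) = (Q*q)*Q + 1 = q*Q**2 + 1 = 1 + q*Q**2)
b(R, P) = 3*R
1/(b(-240, O(13, -9)) + 83745) = 1/(3*(-240) + 83745) = 1/(-720 + 83745) = 1/83025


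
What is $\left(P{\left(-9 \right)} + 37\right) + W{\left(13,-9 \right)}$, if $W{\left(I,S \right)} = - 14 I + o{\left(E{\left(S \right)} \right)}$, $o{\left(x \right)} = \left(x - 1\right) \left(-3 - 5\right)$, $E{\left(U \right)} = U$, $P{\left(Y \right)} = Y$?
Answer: $-74$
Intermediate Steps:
$o{\left(x \right)} = 8 - 8 x$ ($o{\left(x \right)} = \left(-1 + x\right) \left(-8\right) = 8 - 8 x$)
$W{\left(I,S \right)} = 8 - 14 I - 8 S$ ($W{\left(I,S \right)} = - 14 I - \left(-8 + 8 S\right) = 8 - 14 I - 8 S$)
$\left(P{\left(-9 \right)} + 37\right) + W{\left(13,-9 \right)} = \left(-9 + 37\right) - 102 = 28 + \left(8 - 182 + 72\right) = 28 - 102 = -74$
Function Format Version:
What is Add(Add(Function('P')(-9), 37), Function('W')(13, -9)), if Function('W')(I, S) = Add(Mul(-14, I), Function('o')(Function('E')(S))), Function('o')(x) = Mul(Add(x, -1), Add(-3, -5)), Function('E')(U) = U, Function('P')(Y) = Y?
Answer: -74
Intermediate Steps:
Function('o')(x) = Add(8, Mul(-8, x)) (Function('o')(x) = Mul(Add(-1, x), -8) = Add(8, Mul(-8, x)))
Function('W')(I, S) = Add(8, Mul(-14, I), Mul(-8, S)) (Function('W')(I, S) = Add(Mul(-14, I), Add(8, Mul(-8, S))) = Add(8, Mul(-14, I), Mul(-8, S)))
Add(Add(Function('P')(-9), 37), Function('W')(13, -9)) = Add(Add(-9, 37), Add(8, Mul(-14, 13), Mul(-8, -9))) = Add(28, Add(8, -182, 72)) = Add(28, -102) = -74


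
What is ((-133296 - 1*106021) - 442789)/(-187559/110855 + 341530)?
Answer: -75614860630/37860120591 ≈ -1.9972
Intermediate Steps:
((-133296 - 1*106021) - 442789)/(-187559/110855 + 341530) = ((-133296 - 106021) - 442789)/(-187559*1/110855 + 341530) = (-239317 - 442789)/(-187559/110855 + 341530) = -682106/37860120591/110855 = -682106*110855/37860120591 = -75614860630/37860120591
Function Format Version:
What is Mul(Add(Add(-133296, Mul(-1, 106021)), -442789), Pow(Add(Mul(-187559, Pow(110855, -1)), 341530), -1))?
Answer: Rational(-75614860630, 37860120591) ≈ -1.9972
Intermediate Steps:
Mul(Add(Add(-133296, Mul(-1, 106021)), -442789), Pow(Add(Mul(-187559, Pow(110855, -1)), 341530), -1)) = Mul(Add(Add(-133296, -106021), -442789), Pow(Add(Mul(-187559, Rational(1, 110855)), 341530), -1)) = Mul(Add(-239317, -442789), Pow(Add(Rational(-187559, 110855), 341530), -1)) = Mul(-682106, Pow(Rational(37860120591, 110855), -1)) = Mul(-682106, Rational(110855, 37860120591)) = Rational(-75614860630, 37860120591)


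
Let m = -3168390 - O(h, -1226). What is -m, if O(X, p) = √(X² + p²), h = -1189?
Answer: 3168390 + √2916797 ≈ 3.1701e+6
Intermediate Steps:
m = -3168390 - √2916797 (m = -3168390 - √((-1189)² + (-1226)²) = -3168390 - √(1413721 + 1503076) = -3168390 - √2916797 ≈ -3.1701e+6)
-m = -(-3168390 - √2916797) = 3168390 + √2916797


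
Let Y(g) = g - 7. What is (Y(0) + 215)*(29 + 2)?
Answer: 6448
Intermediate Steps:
Y(g) = -7 + g
(Y(0) + 215)*(29 + 2) = ((-7 + 0) + 215)*(29 + 2) = (-7 + 215)*31 = 208*31 = 6448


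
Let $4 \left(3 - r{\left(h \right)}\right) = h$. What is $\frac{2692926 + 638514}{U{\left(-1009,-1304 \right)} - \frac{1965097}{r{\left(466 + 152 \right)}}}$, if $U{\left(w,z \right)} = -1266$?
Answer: $\frac{252356580}{886649} \approx 284.62$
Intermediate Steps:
$r{\left(h \right)} = 3 - \frac{h}{4}$
$\frac{2692926 + 638514}{U{\left(-1009,-1304 \right)} - \frac{1965097}{r{\left(466 + 152 \right)}}} = \frac{2692926 + 638514}{-1266 - \frac{1965097}{3 - \frac{466 + 152}{4}}} = \frac{3331440}{-1266 - \frac{1965097}{3 - \frac{309}{2}}} = \frac{3331440}{-1266 - \frac{1965097}{- \frac{303}{2}}} = \frac{3331440}{-1266 - - \frac{3930194}{303}} = \frac{3331440}{-1266 + \frac{3930194}{303}} = \frac{3331440}{\frac{3546596}{303}} = 3331440 \cdot \frac{303}{3546596} = \frac{252356580}{886649}$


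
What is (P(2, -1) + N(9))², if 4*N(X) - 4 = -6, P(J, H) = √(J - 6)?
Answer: (1 - 4*I)²/4 ≈ -3.75 - 2.0*I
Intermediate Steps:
P(J, H) = √(-6 + J)
N(X) = -½ (N(X) = 1 + (¼)*(-6) = 1 - 3/2 = -½)
(P(2, -1) + N(9))² = (√(-6 + 2) - ½)² = (√(-4) - ½)² = (2*I - ½)² = (-½ + 2*I)²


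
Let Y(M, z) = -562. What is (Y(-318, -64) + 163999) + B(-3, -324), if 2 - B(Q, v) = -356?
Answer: 163795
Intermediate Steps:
B(Q, v) = 358 (B(Q, v) = 2 - 1*(-356) = 2 + 356 = 358)
(Y(-318, -64) + 163999) + B(-3, -324) = (-562 + 163999) + 358 = 163437 + 358 = 163795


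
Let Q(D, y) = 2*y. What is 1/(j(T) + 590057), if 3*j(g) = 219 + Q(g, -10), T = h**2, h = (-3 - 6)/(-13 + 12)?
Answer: 3/1770370 ≈ 1.6946e-6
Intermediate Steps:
h = 9 (h = -9/(-1) = -9*(-1) = 9)
T = 81 (T = 9**2 = 81)
j(g) = 199/3 (j(g) = (219 + 2*(-10))/3 = (219 - 20)/3 = (1/3)*199 = 199/3)
1/(j(T) + 590057) = 1/(199/3 + 590057) = 1/(1770370/3) = 3/1770370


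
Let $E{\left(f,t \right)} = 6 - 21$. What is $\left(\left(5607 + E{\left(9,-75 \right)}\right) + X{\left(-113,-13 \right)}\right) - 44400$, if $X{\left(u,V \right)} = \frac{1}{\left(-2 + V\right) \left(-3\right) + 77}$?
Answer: $- \frac{4734575}{122} \approx -38808.0$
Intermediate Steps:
$E{\left(f,t \right)} = -15$
$X{\left(u,V \right)} = \frac{1}{83 - 3 V}$ ($X{\left(u,V \right)} = \frac{1}{\left(6 - 3 V\right) + 77} = \frac{1}{83 - 3 V}$)
$\left(\left(5607 + E{\left(9,-75 \right)}\right) + X{\left(-113,-13 \right)}\right) - 44400 = \left(\left(5607 - 15\right) - \frac{1}{-83 + 3 \left(-13\right)}\right) - 44400 = \left(5592 - \frac{1}{-83 - 39}\right) - 44400 = \left(5592 - \frac{1}{-122}\right) - 44400 = \left(5592 - - \frac{1}{122}\right) - 44400 = \left(5592 + \frac{1}{122}\right) - 44400 = \frac{682225}{122} - 44400 = - \frac{4734575}{122}$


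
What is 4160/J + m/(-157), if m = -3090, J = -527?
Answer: 975310/82739 ≈ 11.788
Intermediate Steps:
4160/J + m/(-157) = 4160/(-527) - 3090/(-157) = 4160*(-1/527) - 3090*(-1/157) = -4160/527 + 3090/157 = 975310/82739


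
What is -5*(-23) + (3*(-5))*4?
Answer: 55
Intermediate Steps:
-5*(-23) + (3*(-5))*4 = 115 - 15*4 = 115 - 60 = 55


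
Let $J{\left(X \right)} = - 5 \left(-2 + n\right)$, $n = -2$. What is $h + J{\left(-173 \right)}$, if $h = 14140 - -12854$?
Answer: $27014$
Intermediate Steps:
$J{\left(X \right)} = 20$ ($J{\left(X \right)} = - 5 \left(-2 - 2\right) = \left(-5\right) \left(-4\right) = 20$)
$h = 26994$ ($h = 14140 + 12854 = 26994$)
$h + J{\left(-173 \right)} = 26994 + 20 = 27014$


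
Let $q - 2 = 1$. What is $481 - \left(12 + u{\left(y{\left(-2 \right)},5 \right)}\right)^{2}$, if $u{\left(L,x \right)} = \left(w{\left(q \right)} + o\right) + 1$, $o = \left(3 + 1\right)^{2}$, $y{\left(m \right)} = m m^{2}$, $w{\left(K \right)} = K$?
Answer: $-543$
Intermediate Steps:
$q = 3$ ($q = 2 + 1 = 3$)
$y{\left(m \right)} = m^{3}$
$o = 16$ ($o = 4^{2} = 16$)
$u{\left(L,x \right)} = 20$ ($u{\left(L,x \right)} = \left(3 + 16\right) + 1 = 19 + 1 = 20$)
$481 - \left(12 + u{\left(y{\left(-2 \right)},5 \right)}\right)^{2} = 481 - \left(12 + 20\right)^{2} = 481 - 32^{2} = 481 - 1024 = -543$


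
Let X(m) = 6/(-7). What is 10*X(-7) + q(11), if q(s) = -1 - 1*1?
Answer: -74/7 ≈ -10.571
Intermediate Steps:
q(s) = -2 (q(s) = -1 - 1 = -2)
X(m) = -6/7 (X(m) = 6*(-1/7) = -6/7)
10*X(-7) + q(11) = 10*(-6/7) - 2 = -60/7 - 2 = -74/7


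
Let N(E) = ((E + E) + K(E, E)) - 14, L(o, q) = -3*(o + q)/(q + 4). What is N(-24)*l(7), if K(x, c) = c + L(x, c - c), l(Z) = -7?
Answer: 476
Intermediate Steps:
L(o, q) = -3*(o + q)/(4 + q)
K(x, c) = c - 3*x/4 (K(x, c) = c + 3*(-x - (c - c))/(4 + (c - c)) = c + 3*(-x - 1*0)/(4 + 0) = c + 3*(-x + 0)/4 = c + 3*(¼)*(-x) = c - 3*x/4)
N(E) = -14 + 9*E/4 (N(E) = ((E + E) + (E - 3*E/4)) - 14 = (2*E + E/4) - 14 = 9*E/4 - 14 = -14 + 9*E/4)
N(-24)*l(7) = (-14 + (9/4)*(-24))*(-7) = (-14 - 54)*(-7) = -68*(-7) = 476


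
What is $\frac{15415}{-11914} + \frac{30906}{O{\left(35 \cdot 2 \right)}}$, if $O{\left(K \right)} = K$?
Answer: $\frac{26223931}{59570} \approx 440.22$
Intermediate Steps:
$\frac{15415}{-11914} + \frac{30906}{O{\left(35 \cdot 2 \right)}} = \frac{15415}{-11914} + \frac{30906}{35 \cdot 2} = 15415 \left(- \frac{1}{11914}\right) + \frac{30906}{70} = - \frac{15415}{11914} + 30906 \cdot \frac{1}{70} = - \frac{15415}{11914} + \frac{15453}{35} = \frac{26223931}{59570}$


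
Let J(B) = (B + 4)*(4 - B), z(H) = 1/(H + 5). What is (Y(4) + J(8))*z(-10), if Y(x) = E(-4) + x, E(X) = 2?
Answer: 42/5 ≈ 8.4000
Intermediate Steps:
z(H) = 1/(5 + H)
J(B) = (4 + B)*(4 - B)
Y(x) = 2 + x
(Y(4) + J(8))*z(-10) = ((2 + 4) + (16 - 1*8²))/(5 - 10) = (6 + (16 - 1*64))/(-5) = (6 + (16 - 64))*(-⅕) = (6 - 48)*(-⅕) = -42*(-⅕) = 42/5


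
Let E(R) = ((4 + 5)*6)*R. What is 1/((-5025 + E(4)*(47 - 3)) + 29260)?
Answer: 1/33739 ≈ 2.9639e-5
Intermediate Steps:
E(R) = 54*R (E(R) = (9*6)*R = 54*R)
1/((-5025 + E(4)*(47 - 3)) + 29260) = 1/((-5025 + (54*4)*(47 - 3)) + 29260) = 1/((-5025 + 216*44) + 29260) = 1/((-5025 + 9504) + 29260) = 1/(4479 + 29260) = 1/33739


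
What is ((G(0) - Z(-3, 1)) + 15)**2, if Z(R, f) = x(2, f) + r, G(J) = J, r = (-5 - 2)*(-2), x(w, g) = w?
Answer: 1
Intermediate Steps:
r = 14 (r = -7*(-2) = 14)
Z(R, f) = 16 (Z(R, f) = 2 + 14 = 16)
((G(0) - Z(-3, 1)) + 15)**2 = ((0 - 1*16) + 15)**2 = ((0 - 16) + 15)**2 = (-16 + 15)**2 = (-1)**2 = 1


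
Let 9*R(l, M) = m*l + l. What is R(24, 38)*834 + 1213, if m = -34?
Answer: -72179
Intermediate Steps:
R(l, M) = -11*l/3 (R(l, M) = (-34*l + l)/9 = (-33*l)/9 = -11*l/3)
R(24, 38)*834 + 1213 = -11/3*24*834 + 1213 = -88*834 + 1213 = -73392 + 1213 = -72179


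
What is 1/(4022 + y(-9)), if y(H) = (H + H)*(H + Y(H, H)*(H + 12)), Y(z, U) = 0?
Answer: 1/4184 ≈ 0.00023901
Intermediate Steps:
y(H) = 2*H² (y(H) = (H + H)*(H + 0*(H + 12)) = (2*H)*(H + 0*(12 + H)) = (2*H)*(H + 0) = (2*H)*H = 2*H²)
1/(4022 + y(-9)) = 1/(4022 + 2*(-9)²) = 1/(4022 + 2*81) = 1/(4022 + 162) = 1/4184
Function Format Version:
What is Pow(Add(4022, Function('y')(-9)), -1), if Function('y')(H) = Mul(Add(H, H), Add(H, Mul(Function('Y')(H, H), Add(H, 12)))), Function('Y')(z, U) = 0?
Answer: Rational(1, 4184) ≈ 0.00023901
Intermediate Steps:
Function('y')(H) = Mul(2, Pow(H, 2)) (Function('y')(H) = Mul(Add(H, H), Add(H, Mul(0, Add(H, 12)))) = Mul(Mul(2, H), Add(H, Mul(0, Add(12, H)))) = Mul(Mul(2, H), Add(H, 0)) = Mul(Mul(2, H), H) = Mul(2, Pow(H, 2)))
Pow(Add(4022, Function('y')(-9)), -1) = Pow(Add(4022, Mul(2, Pow(-9, 2))), -1) = Pow(Add(4022, Mul(2, 81)), -1) = Pow(Add(4022, 162), -1) = Pow(4184, -1) = Rational(1, 4184)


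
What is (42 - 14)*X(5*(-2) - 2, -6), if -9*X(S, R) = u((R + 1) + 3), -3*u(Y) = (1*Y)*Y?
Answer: 112/27 ≈ 4.1481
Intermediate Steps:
u(Y) = -Y²/3 (u(Y) = -1*Y*Y/3 = -Y*Y/3 = -Y²/3)
X(S, R) = (4 + R)²/27 (X(S, R) = -(-1)*((R + 1) + 3)²/27 = -(-1)*((1 + R) + 3)²/27 = -(-1)*(4 + R)²/27 = (4 + R)²/27)
(42 - 14)*X(5*(-2) - 2, -6) = (42 - 14)*((4 - 6)²/27) = 28*((1/27)*(-2)²) = 28*((1/27)*4) = 28*(4/27) = 112/27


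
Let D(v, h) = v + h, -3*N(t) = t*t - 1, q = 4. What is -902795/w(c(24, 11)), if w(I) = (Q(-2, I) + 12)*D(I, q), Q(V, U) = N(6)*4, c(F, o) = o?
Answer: 180559/104 ≈ 1736.1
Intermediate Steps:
N(t) = ⅓ - t²/3 (N(t) = -(t*t - 1)/3 = -(t² - 1)/3 = -(-1 + t²)/3 = ⅓ - t²/3)
D(v, h) = h + v
Q(V, U) = -140/3 (Q(V, U) = (⅓ - ⅓*6²)*4 = (⅓ - ⅓*36)*4 = (⅓ - 12)*4 = -35/3*4 = -140/3)
w(I) = -416/3 - 104*I/3 (w(I) = (-140/3 + 12)*(4 + I) = -104*(4 + I)/3 = -416/3 - 104*I/3)
-902795/w(c(24, 11)) = -902795/(-416/3 - 104/3*11) = -902795/(-416/3 - 1144/3) = -902795/(-520) = -902795*(-1/520) = 180559/104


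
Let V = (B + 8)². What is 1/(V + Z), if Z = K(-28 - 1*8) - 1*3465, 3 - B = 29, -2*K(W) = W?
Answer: -1/3123 ≈ -0.00032020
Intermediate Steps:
K(W) = -W/2
B = -26 (B = 3 - 1*29 = 3 - 29 = -26)
Z = -3447 (Z = -(-28 - 1*8)/2 - 1*3465 = -(-28 - 8)/2 - 3465 = -½*(-36) - 3465 = 18 - 3465 = -3447)
V = 324 (V = (-26 + 8)² = (-18)² = 324)
1/(V + Z) = 1/(324 - 3447) = 1/(-3123) = -1/3123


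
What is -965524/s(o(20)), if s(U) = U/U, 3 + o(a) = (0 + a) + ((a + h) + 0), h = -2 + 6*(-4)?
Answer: -965524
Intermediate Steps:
h = -26 (h = -2 - 24 = -26)
o(a) = -29 + 2*a (o(a) = -3 + ((0 + a) + ((a - 26) + 0)) = -3 + (a + ((-26 + a) + 0)) = -3 + (a + (-26 + a)) = -3 + (-26 + 2*a) = -29 + 2*a)
s(U) = 1
-965524/s(o(20)) = -965524/1 = -965524*1 = -965524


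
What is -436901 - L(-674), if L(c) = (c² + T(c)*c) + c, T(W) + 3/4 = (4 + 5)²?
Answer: -1672829/2 ≈ -8.3641e+5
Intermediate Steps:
T(W) = 321/4 (T(W) = -¾ + (4 + 5)² = -¾ + 9² = -¾ + 81 = 321/4)
L(c) = c² + 325*c/4 (L(c) = (c² + 321*c/4) + c = c² + 325*c/4)
-436901 - L(-674) = -436901 - (-674)*(325 + 4*(-674))/4 = -436901 - (-674)*(325 - 2696)/4 = -436901 - (-674)*(-2371)/4 = -436901 - 1*799027/2 = -436901 - 799027/2 = -1672829/2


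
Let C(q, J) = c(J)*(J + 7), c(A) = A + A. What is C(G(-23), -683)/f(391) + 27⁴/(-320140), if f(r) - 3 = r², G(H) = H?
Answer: 53593393099/12236070940 ≈ 4.3800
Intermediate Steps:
c(A) = 2*A
C(q, J) = 2*J*(7 + J) (C(q, J) = (2*J)*(J + 7) = (2*J)*(7 + J) = 2*J*(7 + J))
f(r) = 3 + r²
C(G(-23), -683)/f(391) + 27⁴/(-320140) = (2*(-683)*(7 - 683))/(3 + 391²) + 27⁴/(-320140) = (2*(-683)*(-676))/(3 + 152881) + 531441*(-1/320140) = 923416/152884 - 531441/320140 = 923416*(1/152884) - 531441/320140 = 230854/38221 - 531441/320140 = 53593393099/12236070940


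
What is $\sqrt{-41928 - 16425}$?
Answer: $i \sqrt{58353} \approx 241.56 i$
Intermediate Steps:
$\sqrt{-41928 - 16425} = \sqrt{-58353} = i \sqrt{58353}$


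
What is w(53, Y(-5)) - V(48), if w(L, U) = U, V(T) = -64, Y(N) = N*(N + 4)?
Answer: 69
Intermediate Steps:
Y(N) = N*(4 + N)
w(53, Y(-5)) - V(48) = -5*(4 - 5) - 1*(-64) = -5*(-1) + 64 = 5 + 64 = 69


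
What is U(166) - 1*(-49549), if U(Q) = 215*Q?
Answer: 85239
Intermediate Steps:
U(166) - 1*(-49549) = 215*166 - 1*(-49549) = 35690 + 49549 = 85239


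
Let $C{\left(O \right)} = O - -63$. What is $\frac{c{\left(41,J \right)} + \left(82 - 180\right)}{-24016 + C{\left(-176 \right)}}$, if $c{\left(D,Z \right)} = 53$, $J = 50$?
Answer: $\frac{5}{2681} \approx 0.001865$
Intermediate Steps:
$C{\left(O \right)} = 63 + O$ ($C{\left(O \right)} = O + 63 = 63 + O$)
$\frac{c{\left(41,J \right)} + \left(82 - 180\right)}{-24016 + C{\left(-176 \right)}} = \frac{53 + \left(82 - 180\right)}{-24016 + \left(63 - 176\right)} = \frac{53 + \left(82 - 180\right)}{-24016 - 113} = \frac{53 - 98}{-24129} = \left(-45\right) \left(- \frac{1}{24129}\right) = \frac{5}{2681}$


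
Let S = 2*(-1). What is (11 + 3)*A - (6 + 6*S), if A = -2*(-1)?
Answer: 34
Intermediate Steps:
S = -2
A = 2
(11 + 3)*A - (6 + 6*S) = (11 + 3)*2 - (6 + 6*(-2)) = 14*2 - (6 - 12) = 28 - 1*(-6) = 28 + 6 = 34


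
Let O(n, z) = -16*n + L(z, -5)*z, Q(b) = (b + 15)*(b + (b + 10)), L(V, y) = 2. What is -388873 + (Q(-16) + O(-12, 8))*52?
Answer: -376913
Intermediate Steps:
Q(b) = (10 + 2*b)*(15 + b) (Q(b) = (15 + b)*(b + (10 + b)) = (15 + b)*(10 + 2*b) = (10 + 2*b)*(15 + b))
O(n, z) = -16*n + 2*z
-388873 + (Q(-16) + O(-12, 8))*52 = -388873 + ((150 + 2*(-16)² + 40*(-16)) + (-16*(-12) + 2*8))*52 = -388873 + ((150 + 2*256 - 640) + (192 + 16))*52 = -388873 + ((150 + 512 - 640) + 208)*52 = -388873 + (22 + 208)*52 = -388873 + 230*52 = -388873 + 11960 = -376913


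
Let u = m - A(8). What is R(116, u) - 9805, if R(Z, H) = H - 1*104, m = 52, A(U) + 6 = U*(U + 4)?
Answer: -9947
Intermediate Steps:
A(U) = -6 + U*(4 + U) (A(U) = -6 + U*(U + 4) = -6 + U*(4 + U))
u = -38 (u = 52 - (-6 + 8² + 4*8) = 52 - (-6 + 64 + 32) = 52 - 1*90 = 52 - 90 = -38)
R(Z, H) = -104 + H (R(Z, H) = H - 104 = -104 + H)
R(116, u) - 9805 = (-104 - 38) - 9805 = -142 - 9805 = -9947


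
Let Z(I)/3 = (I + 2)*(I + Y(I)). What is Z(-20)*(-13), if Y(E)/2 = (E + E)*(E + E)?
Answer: 2232360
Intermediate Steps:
Y(E) = 8*E² (Y(E) = 2*((E + E)*(E + E)) = 2*((2*E)*(2*E)) = 2*(4*E²) = 8*E²)
Z(I) = 3*(2 + I)*(I + 8*I²) (Z(I) = 3*((I + 2)*(I + 8*I²)) = 3*((2 + I)*(I + 8*I²)) = 3*(2 + I)*(I + 8*I²))
Z(-20)*(-13) = (3*(-20)*(2 + 8*(-20)² + 17*(-20)))*(-13) = (3*(-20)*(2 + 8*400 - 340))*(-13) = (3*(-20)*(2 + 3200 - 340))*(-13) = (3*(-20)*2862)*(-13) = -171720*(-13) = 2232360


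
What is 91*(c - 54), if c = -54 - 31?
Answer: -12649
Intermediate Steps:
c = -85
91*(c - 54) = 91*(-85 - 54) = 91*(-139) = -12649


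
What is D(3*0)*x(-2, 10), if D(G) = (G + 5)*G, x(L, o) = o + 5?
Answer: 0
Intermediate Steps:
x(L, o) = 5 + o
D(G) = G*(5 + G) (D(G) = (5 + G)*G = G*(5 + G))
D(3*0)*x(-2, 10) = ((3*0)*(5 + 3*0))*(5 + 10) = (0*(5 + 0))*15 = (0*5)*15 = 0*15 = 0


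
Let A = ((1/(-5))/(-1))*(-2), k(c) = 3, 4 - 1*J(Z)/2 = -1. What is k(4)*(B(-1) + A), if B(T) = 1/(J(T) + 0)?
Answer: -9/10 ≈ -0.90000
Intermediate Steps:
J(Z) = 10 (J(Z) = 8 - 2*(-1) = 8 + 2 = 10)
B(T) = 1/10 (B(T) = 1/(10 + 0) = 1/10)
A = -2/5 (A = ((1*(-1/5))*(-1))*(-2) = -1/5*(-1)*(-2) = (1/5)*(-2) = -2/5 ≈ -0.40000)
k(4)*(B(-1) + A) = 3*(1/10 - 2/5) = 3*(-3/10) = -9/10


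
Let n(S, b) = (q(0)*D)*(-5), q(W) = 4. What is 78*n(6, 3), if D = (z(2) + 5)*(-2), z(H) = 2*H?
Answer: 28080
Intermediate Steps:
D = -18 (D = (2*2 + 5)*(-2) = (4 + 5)*(-2) = 9*(-2) = -18)
n(S, b) = 360 (n(S, b) = (4*(-18))*(-5) = -72*(-5) = 360)
78*n(6, 3) = 78*360 = 28080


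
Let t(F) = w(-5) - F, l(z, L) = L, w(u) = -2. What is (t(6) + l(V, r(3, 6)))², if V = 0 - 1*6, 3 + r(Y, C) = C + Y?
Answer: 4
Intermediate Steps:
r(Y, C) = -3 + C + Y (r(Y, C) = -3 + (C + Y) = -3 + C + Y)
V = -6 (V = 0 - 6 = -6)
t(F) = -2 - F
(t(6) + l(V, r(3, 6)))² = ((-2 - 1*6) + (-3 + 6 + 3))² = ((-2 - 6) + 6)² = (-8 + 6)² = (-2)² = 4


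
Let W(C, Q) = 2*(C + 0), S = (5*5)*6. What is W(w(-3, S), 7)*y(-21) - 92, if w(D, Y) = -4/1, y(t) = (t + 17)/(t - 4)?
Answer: -2332/25 ≈ -93.280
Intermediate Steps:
y(t) = (17 + t)/(-4 + t)
S = 150 (S = 25*6 = 150)
w(D, Y) = -4 (w(D, Y) = -4*1 = -4)
W(C, Q) = 2*C
W(w(-3, S), 7)*y(-21) - 92 = (2*(-4))*((17 - 21)/(-4 - 21)) - 92 = -8*(-4)/(-25) - 92 = -(-8)*(-4)/25 - 92 = -8*4/25 - 92 = -32/25 - 92 = -2332/25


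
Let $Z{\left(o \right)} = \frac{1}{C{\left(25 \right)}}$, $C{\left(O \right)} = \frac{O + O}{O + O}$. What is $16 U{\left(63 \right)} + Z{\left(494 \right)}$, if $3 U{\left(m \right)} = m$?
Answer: $337$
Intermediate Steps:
$U{\left(m \right)} = \frac{m}{3}$
$C{\left(O \right)} = 1$ ($C{\left(O \right)} = \frac{2 O}{2 O} = 2 O \frac{1}{2 O} = 1$)
$Z{\left(o \right)} = 1$ ($Z{\left(o \right)} = 1^{-1} = 1$)
$16 U{\left(63 \right)} + Z{\left(494 \right)} = 16 \cdot \frac{1}{3} \cdot 63 + 1 = 16 \cdot 21 + 1 = 336 + 1 = 337$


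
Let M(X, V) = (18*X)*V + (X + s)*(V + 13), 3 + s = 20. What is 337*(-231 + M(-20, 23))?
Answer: -2904603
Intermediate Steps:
s = 17 (s = -3 + 20 = 17)
M(X, V) = (13 + V)*(17 + X) + 18*V*X (M(X, V) = (18*X)*V + (X + 17)*(V + 13) = 18*V*X + (17 + X)*(13 + V) = 18*V*X + (13 + V)*(17 + X) = (13 + V)*(17 + X) + 18*V*X)
337*(-231 + M(-20, 23)) = 337*(-231 + (221 + 13*(-20) + 17*23 + 19*23*(-20))) = 337*(-231 + (221 - 260 + 391 - 8740)) = 337*(-231 - 8388) = 337*(-8619) = -2904603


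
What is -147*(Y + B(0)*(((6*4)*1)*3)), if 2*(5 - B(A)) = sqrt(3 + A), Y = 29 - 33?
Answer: -52332 + 5292*sqrt(3) ≈ -43166.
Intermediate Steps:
Y = -4
B(A) = 5 - sqrt(3 + A)/2
-147*(Y + B(0)*(((6*4)*1)*3)) = -147*(-4 + (5 - sqrt(3 + 0)/2)*(((6*4)*1)*3)) = -147*(-4 + (5 - sqrt(3)/2)*((24*1)*3)) = -147*(-4 + (5 - sqrt(3)/2)*(24*3)) = -147*(-4 + (5 - sqrt(3)/2)*72) = -147*(-4 + (360 - 36*sqrt(3))) = -147*(356 - 36*sqrt(3)) = -52332 + 5292*sqrt(3)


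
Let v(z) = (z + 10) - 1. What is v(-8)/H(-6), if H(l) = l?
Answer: -1/6 ≈ -0.16667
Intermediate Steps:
v(z) = 9 + z (v(z) = (10 + z) - 1 = 9 + z)
v(-8)/H(-6) = (9 - 8)/(-6) = 1*(-1/6) = -1/6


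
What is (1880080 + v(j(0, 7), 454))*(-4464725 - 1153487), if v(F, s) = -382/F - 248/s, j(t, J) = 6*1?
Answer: -7192944860757212/681 ≈ -1.0562e+13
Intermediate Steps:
j(t, J) = 6
(1880080 + v(j(0, 7), 454))*(-4464725 - 1153487) = (1880080 + (-382/6 - 248/454))*(-4464725 - 1153487) = (1880080 + (-382*⅙ - 248*1/454))*(-5618212) = (1880080 + (-191/3 - 124/227))*(-5618212) = (1880080 - 43729/681)*(-5618212) = (1280290751/681)*(-5618212) = -7192944860757212/681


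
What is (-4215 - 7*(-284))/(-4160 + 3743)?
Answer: 2227/417 ≈ 5.3405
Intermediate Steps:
(-4215 - 7*(-284))/(-4160 + 3743) = (-4215 + 1988)/(-417) = -2227*(-1/417) = 2227/417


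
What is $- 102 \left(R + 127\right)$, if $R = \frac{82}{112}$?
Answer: $- \frac{364803}{28} \approx -13029.0$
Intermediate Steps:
$R = \frac{41}{56}$ ($R = 82 \cdot \frac{1}{112} = \frac{41}{56} \approx 0.73214$)
$- 102 \left(R + 127\right) = - 102 \left(\frac{41}{56} + 127\right) = \left(-102\right) \frac{7153}{56} = - \frac{364803}{28}$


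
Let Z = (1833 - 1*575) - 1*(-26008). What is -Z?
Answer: -27266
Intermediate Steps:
Z = 27266 (Z = (1833 - 575) + 26008 = 1258 + 26008 = 27266)
-Z = -1*27266 = -27266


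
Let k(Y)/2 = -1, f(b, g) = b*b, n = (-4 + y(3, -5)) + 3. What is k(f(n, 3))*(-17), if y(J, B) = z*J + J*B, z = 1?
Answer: 34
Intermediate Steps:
y(J, B) = J + B*J (y(J, B) = 1*J + J*B = J + B*J)
n = -13 (n = (-4 + 3*(1 - 5)) + 3 = (-4 + 3*(-4)) + 3 = (-4 - 12) + 3 = -16 + 3 = -13)
f(b, g) = b**2
k(Y) = -2 (k(Y) = 2*(-1) = -2)
k(f(n, 3))*(-17) = -2*(-17) = 34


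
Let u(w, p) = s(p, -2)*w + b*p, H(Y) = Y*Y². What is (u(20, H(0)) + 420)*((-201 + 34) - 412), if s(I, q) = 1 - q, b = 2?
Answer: -277920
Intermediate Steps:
H(Y) = Y³
u(w, p) = 2*p + 3*w (u(w, p) = (1 - 1*(-2))*w + 2*p = (1 + 2)*w + 2*p = 3*w + 2*p = 2*p + 3*w)
(u(20, H(0)) + 420)*((-201 + 34) - 412) = ((2*0³ + 3*20) + 420)*((-201 + 34) - 412) = ((2*0 + 60) + 420)*(-167 - 412) = ((0 + 60) + 420)*(-579) = (60 + 420)*(-579) = 480*(-579) = -277920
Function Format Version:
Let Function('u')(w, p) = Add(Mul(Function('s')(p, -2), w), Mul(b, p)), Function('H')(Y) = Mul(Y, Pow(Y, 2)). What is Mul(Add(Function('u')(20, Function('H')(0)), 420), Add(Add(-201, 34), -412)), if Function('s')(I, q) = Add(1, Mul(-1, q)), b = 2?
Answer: -277920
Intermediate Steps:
Function('H')(Y) = Pow(Y, 3)
Function('u')(w, p) = Add(Mul(2, p), Mul(3, w)) (Function('u')(w, p) = Add(Mul(Add(1, Mul(-1, -2)), w), Mul(2, p)) = Add(Mul(Add(1, 2), w), Mul(2, p)) = Add(Mul(3, w), Mul(2, p)) = Add(Mul(2, p), Mul(3, w)))
Mul(Add(Function('u')(20, Function('H')(0)), 420), Add(Add(-201, 34), -412)) = Mul(Add(Add(Mul(2, Pow(0, 3)), Mul(3, 20)), 420), Add(Add(-201, 34), -412)) = Mul(Add(Add(Mul(2, 0), 60), 420), Add(-167, -412)) = Mul(Add(Add(0, 60), 420), -579) = Mul(Add(60, 420), -579) = Mul(480, -579) = -277920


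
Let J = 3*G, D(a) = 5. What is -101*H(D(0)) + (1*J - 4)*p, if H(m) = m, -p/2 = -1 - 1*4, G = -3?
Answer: -635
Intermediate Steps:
p = 10 (p = -2*(-1 - 1*4) = -2*(-1 - 4) = -2*(-5) = 10)
J = -9 (J = 3*(-3) = -9)
-101*H(D(0)) + (1*J - 4)*p = -101*5 + (1*(-9) - 4)*10 = -505 + (-9 - 4)*10 = -505 - 13*10 = -505 - 130 = -635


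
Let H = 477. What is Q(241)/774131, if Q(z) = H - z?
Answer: 236/774131 ≈ 0.00030486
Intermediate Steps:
Q(z) = 477 - z
Q(241)/774131 = (477 - 1*241)/774131 = (477 - 241)*(1/774131) = 236*(1/774131) = 236/774131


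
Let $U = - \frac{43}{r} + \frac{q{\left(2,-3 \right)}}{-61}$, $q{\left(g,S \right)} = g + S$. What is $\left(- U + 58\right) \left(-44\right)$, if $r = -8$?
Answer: $- \frac{282403}{122} \approx -2314.8$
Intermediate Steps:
$q{\left(g,S \right)} = S + g$
$U = \frac{2631}{488}$ ($U = - \frac{43}{-8} + \frac{-3 + 2}{-61} = \left(-43\right) \left(- \frac{1}{8}\right) - - \frac{1}{61} = \frac{43}{8} + \frac{1}{61} = \frac{2631}{488} \approx 5.3914$)
$\left(- U + 58\right) \left(-44\right) = \left(\left(-1\right) \frac{2631}{488} + 58\right) \left(-44\right) = \left(- \frac{2631}{488} + 58\right) \left(-44\right) = \frac{25673}{488} \left(-44\right) = - \frac{282403}{122}$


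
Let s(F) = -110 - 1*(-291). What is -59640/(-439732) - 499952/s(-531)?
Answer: -54958524506/19897873 ≈ -2762.0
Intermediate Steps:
s(F) = 181 (s(F) = -110 + 291 = 181)
-59640/(-439732) - 499952/s(-531) = -59640/(-439732) - 499952/181 = -59640*(-1/439732) - 499952*1/181 = 14910/109933 - 499952/181 = -54958524506/19897873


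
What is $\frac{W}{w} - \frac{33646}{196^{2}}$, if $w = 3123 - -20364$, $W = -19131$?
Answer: $- \frac{254196683}{150379432} \approx -1.6904$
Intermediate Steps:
$w = 23487$ ($w = 3123 + 20364 = 23487$)
$\frac{W}{w} - \frac{33646}{196^{2}} = - \frac{19131}{23487} - \frac{33646}{196^{2}} = \left(-19131\right) \frac{1}{23487} - \frac{33646}{38416} = - \frac{6377}{7829} - \frac{16823}{19208} = - \frac{254196683}{150379432}$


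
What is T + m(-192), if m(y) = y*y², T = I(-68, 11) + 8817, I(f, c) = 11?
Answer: -7069060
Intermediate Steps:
T = 8828 (T = 11 + 8817 = 8828)
m(y) = y³
T + m(-192) = 8828 + (-192)³ = 8828 - 7077888 = -7069060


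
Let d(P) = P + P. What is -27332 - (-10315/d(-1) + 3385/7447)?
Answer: -714779/22 ≈ -32490.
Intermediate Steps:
d(P) = 2*P
-27332 - (-10315/d(-1) + 3385/7447) = -27332 - (-10315/(2*(-1)) + 3385/7447) = -27332 - (-10315/(-2) + 3385*(1/7447)) = -27332 - (-10315*(-1/2) + 5/11) = -27332 - (10315/2 + 5/11) = -27332 - 1*113475/22 = -27332 - 113475/22 = -714779/22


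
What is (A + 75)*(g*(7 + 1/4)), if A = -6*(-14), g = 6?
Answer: 13833/2 ≈ 6916.5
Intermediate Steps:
A = 84
(A + 75)*(g*(7 + 1/4)) = (84 + 75)*(6*(7 + 1/4)) = 159*(6*(7 + 1*(1/4))) = 159*(6*(7 + 1/4)) = 159*(6*(29/4)) = 159*(87/2) = 13833/2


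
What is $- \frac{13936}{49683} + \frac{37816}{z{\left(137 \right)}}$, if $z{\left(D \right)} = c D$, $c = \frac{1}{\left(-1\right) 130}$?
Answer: $- \frac{244247511872}{6806571} \approx -35884.0$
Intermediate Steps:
$c = - \frac{1}{130}$ ($c = \frac{1}{-130} = - \frac{1}{130} \approx -0.0076923$)
$z{\left(D \right)} = - \frac{D}{130}$
$- \frac{13936}{49683} + \frac{37816}{z{\left(137 \right)}} = - \frac{13936}{49683} + \frac{37816}{\left(- \frac{1}{130}\right) 137} = \left(-13936\right) \frac{1}{49683} + \frac{37816}{- \frac{137}{130}} = - \frac{13936}{49683} + 37816 \left(- \frac{130}{137}\right) = - \frac{13936}{49683} - \frac{4916080}{137} = - \frac{244247511872}{6806571}$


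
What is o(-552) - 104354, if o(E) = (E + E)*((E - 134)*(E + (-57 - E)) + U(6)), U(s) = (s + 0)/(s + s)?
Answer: -43273514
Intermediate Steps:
U(s) = 1/2 (U(s) = s/((2*s)) = s*(1/(2*s)) = 1/2)
o(E) = 2*E*(15277/2 - 57*E) (o(E) = (E + E)*((E - 134)*(E + (-57 - E)) + 1/2) = (2*E)*((-134 + E)*(-57) + 1/2) = (2*E)*((7638 - 57*E) + 1/2) = (2*E)*(15277/2 - 57*E) = 2*E*(15277/2 - 57*E))
o(-552) - 104354 = -552*(15277 - 114*(-552)) - 104354 = -552*(15277 + 62928) - 104354 = -552*78205 - 104354 = -43169160 - 104354 = -43273514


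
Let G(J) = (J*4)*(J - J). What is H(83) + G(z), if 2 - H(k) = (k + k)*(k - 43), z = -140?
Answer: -6638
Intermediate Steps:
H(k) = 2 - 2*k*(-43 + k) (H(k) = 2 - (k + k)*(k - 43) = 2 - 2*k*(-43 + k))
G(J) = 0 (G(J) = (4*J)*0 = 0)
H(83) + G(z) = (2 - 2*83² + 86*83) + 0 = (2 - 2*6889 + 7138) + 0 = (2 - 13778 + 7138) + 0 = -6638 + 0 = -6638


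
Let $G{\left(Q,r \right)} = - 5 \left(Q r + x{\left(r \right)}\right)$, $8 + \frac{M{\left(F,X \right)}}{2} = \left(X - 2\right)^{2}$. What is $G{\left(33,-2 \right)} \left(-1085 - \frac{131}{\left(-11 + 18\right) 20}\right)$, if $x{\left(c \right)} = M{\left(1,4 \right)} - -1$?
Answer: $- \frac{11098263}{28} \approx -3.9637 \cdot 10^{5}$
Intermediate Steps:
$M{\left(F,X \right)} = -16 + 2 \left(-2 + X\right)^{2}$ ($M{\left(F,X \right)} = -16 + 2 \left(X - 2\right)^{2} = -16 + 2 \left(-2 + X\right)^{2}$)
$x{\left(c \right)} = -7$ ($x{\left(c \right)} = \left(-16 + 2 \left(-2 + 4\right)^{2}\right) - -1 = \left(-16 + 2 \cdot 2^{2}\right) + 1 = \left(-16 + 2 \cdot 4\right) + 1 = \left(-16 + 8\right) + 1 = -8 + 1 = -7$)
$G{\left(Q,r \right)} = 35 - 5 Q r$ ($G{\left(Q,r \right)} = - 5 \left(Q r - 7\right) = - 5 \left(-7 + Q r\right) = 35 - 5 Q r$)
$G{\left(33,-2 \right)} \left(-1085 - \frac{131}{\left(-11 + 18\right) 20}\right) = \left(35 - 165 \left(-2\right)\right) \left(-1085 - \frac{131}{\left(-11 + 18\right) 20}\right) = \left(35 + 330\right) \left(-1085 - \frac{131}{7 \cdot 20}\right) = 365 \left(-1085 - \frac{131}{140}\right) = 365 \left(- \frac{152031}{140}\right) = - \frac{11098263}{28}$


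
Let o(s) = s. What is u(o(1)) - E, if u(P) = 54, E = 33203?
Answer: -33149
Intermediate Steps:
u(o(1)) - E = 54 - 1*33203 = 54 - 33203 = -33149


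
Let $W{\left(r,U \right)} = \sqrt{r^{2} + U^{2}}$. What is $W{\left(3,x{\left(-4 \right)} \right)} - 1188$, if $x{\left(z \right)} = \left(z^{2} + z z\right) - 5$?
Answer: $-1188 + 3 \sqrt{82} \approx -1160.8$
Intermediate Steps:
$x{\left(z \right)} = -5 + 2 z^{2}$ ($x{\left(z \right)} = \left(z^{2} + z^{2}\right) - 5 = 2 z^{2} - 5 = -5 + 2 z^{2}$)
$W{\left(r,U \right)} = \sqrt{U^{2} + r^{2}}$
$W{\left(3,x{\left(-4 \right)} \right)} - 1188 = \sqrt{\left(-5 + 2 \left(-4\right)^{2}\right)^{2} + 3^{2}} - 1188 = \sqrt{\left(-5 + 2 \cdot 16\right)^{2} + 9} - 1188 = \sqrt{\left(-5 + 32\right)^{2} + 9} - 1188 = \sqrt{27^{2} + 9} - 1188 = \sqrt{729 + 9} - 1188 = \sqrt{738} - 1188 = 3 \sqrt{82} - 1188 = -1188 + 3 \sqrt{82}$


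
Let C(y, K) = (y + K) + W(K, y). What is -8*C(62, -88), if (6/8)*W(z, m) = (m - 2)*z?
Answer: 56528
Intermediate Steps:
W(z, m) = 4*z*(-2 + m)/3 (W(z, m) = 4*((m - 2)*z)/3 = 4*((-2 + m)*z)/3 = 4*(z*(-2 + m))/3 = 4*z*(-2 + m)/3)
C(y, K) = K + y + 4*K*(-2 + y)/3 (C(y, K) = (y + K) + 4*K*(-2 + y)/3 = (K + y) + 4*K*(-2 + y)/3 = K + y + 4*K*(-2 + y)/3)
-8*C(62, -88) = -8*(-88 + 62 + (4/3)*(-88)*(-2 + 62)) = -8*(-88 + 62 + (4/3)*(-88)*60) = -8*(-88 + 62 - 7040) = -8*(-7066) = 56528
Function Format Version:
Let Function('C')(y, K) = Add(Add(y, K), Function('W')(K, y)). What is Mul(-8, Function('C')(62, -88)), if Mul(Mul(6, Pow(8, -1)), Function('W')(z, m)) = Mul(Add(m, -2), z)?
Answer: 56528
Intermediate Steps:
Function('W')(z, m) = Mul(Rational(4, 3), z, Add(-2, m)) (Function('W')(z, m) = Mul(Rational(4, 3), Mul(Add(m, -2), z)) = Mul(Rational(4, 3), Mul(Add(-2, m), z)) = Mul(Rational(4, 3), Mul(z, Add(-2, m))) = Mul(Rational(4, 3), z, Add(-2, m)))
Function('C')(y, K) = Add(K, y, Mul(Rational(4, 3), K, Add(-2, y))) (Function('C')(y, K) = Add(Add(y, K), Mul(Rational(4, 3), K, Add(-2, y))) = Add(Add(K, y), Mul(Rational(4, 3), K, Add(-2, y))) = Add(K, y, Mul(Rational(4, 3), K, Add(-2, y))))
Mul(-8, Function('C')(62, -88)) = Mul(-8, Add(-88, 62, Mul(Rational(4, 3), -88, Add(-2, 62)))) = Mul(-8, Add(-88, 62, Mul(Rational(4, 3), -88, 60))) = Mul(-8, Add(-88, 62, -7040)) = Mul(-8, -7066) = 56528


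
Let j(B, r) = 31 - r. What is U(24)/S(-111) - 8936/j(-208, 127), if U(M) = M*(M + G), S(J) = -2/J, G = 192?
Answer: 3453661/12 ≈ 2.8781e+5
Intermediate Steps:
U(M) = M*(192 + M) (U(M) = M*(M + 192) = M*(192 + M))
U(24)/S(-111) - 8936/j(-208, 127) = (24*(192 + 24))/((-2/(-111))) - 8936/(31 - 1*127) = (24*216)/((-2*(-1/111))) - 8936/(31 - 127) = 5184/(2/111) - 8936/(-96) = 5184*(111/2) - 8936*(-1/96) = 287712 + 1117/12 = 3453661/12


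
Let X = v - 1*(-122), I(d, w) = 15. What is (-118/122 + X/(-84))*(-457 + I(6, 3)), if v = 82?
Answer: 640900/427 ≈ 1500.9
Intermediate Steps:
X = 204 (X = 82 - 1*(-122) = 82 + 122 = 204)
(-118/122 + X/(-84))*(-457 + I(6, 3)) = (-118/122 + 204/(-84))*(-457 + 15) = (-118*1/122 + 204*(-1/84))*(-442) = (-59/61 - 17/7)*(-442) = -1450/427*(-442) = 640900/427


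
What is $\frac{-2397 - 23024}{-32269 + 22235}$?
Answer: $\frac{25421}{10034} \approx 2.5335$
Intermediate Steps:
$\frac{-2397 - 23024}{-32269 + 22235} = - \frac{25421}{-10034} = \left(-25421\right) \left(- \frac{1}{10034}\right) = \frac{25421}{10034}$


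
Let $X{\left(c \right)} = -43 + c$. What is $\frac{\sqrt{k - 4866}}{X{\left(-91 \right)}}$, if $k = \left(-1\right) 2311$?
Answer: $- \frac{i \sqrt{7177}}{134} \approx - 0.63222 i$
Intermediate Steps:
$k = -2311$
$\frac{\sqrt{k - 4866}}{X{\left(-91 \right)}} = \frac{\sqrt{-2311 - 4866}}{-43 - 91} = \frac{\sqrt{-7177}}{-134} = i \sqrt{7177} \left(- \frac{1}{134}\right) = - \frac{i \sqrt{7177}}{134}$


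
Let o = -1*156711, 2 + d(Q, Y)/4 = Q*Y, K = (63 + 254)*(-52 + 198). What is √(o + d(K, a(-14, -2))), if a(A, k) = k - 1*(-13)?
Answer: 7*√38361 ≈ 1371.0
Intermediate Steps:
a(A, k) = 13 + k (a(A, k) = k + 13 = 13 + k)
K = 46282 (K = 317*146 = 46282)
d(Q, Y) = -8 + 4*Q*Y (d(Q, Y) = -8 + 4*(Q*Y) = -8 + 4*Q*Y)
o = -156711
√(o + d(K, a(-14, -2))) = √(-156711 + (-8 + 4*46282*(13 - 2))) = √(-156711 + (-8 + 4*46282*11)) = √(-156711 + (-8 + 2036408)) = √(-156711 + 2036400) = √1879689 = 7*√38361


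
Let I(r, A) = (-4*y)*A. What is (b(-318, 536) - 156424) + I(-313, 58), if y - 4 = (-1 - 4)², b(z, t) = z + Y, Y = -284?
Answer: -163754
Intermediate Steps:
b(z, t) = -284 + z (b(z, t) = z - 284 = -284 + z)
y = 29 (y = 4 + (-1 - 4)² = 4 + (-5)² = 4 + 25 = 29)
I(r, A) = -116*A (I(r, A) = (-4*29)*A = -116*A)
(b(-318, 536) - 156424) + I(-313, 58) = ((-284 - 318) - 156424) - 116*58 = (-602 - 156424) - 6728 = -157026 - 6728 = -163754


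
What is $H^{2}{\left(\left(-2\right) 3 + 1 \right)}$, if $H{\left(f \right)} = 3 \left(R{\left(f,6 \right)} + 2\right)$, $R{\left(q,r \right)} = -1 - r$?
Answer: $225$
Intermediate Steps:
$H{\left(f \right)} = -15$ ($H{\left(f \right)} = 3 \left(\left(-1 - 6\right) + 2\right) = 3 \left(-7 + 2\right) = 3 \left(-5\right) = -15$)
$H^{2}{\left(\left(-2\right) 3 + 1 \right)} = \left(-15\right)^{2} = 225$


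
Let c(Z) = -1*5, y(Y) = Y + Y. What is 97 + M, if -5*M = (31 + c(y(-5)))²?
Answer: -191/5 ≈ -38.200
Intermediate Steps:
y(Y) = 2*Y
c(Z) = -5
M = -676/5 (M = -(31 - 5)²/5 = -⅕*26² = -⅕*676 = -676/5 ≈ -135.20)
97 + M = 97 - 676/5 = -191/5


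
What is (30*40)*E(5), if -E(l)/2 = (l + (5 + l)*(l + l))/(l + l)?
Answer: -25200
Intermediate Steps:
E(l) = -(l + 2*l*(5 + l))/l (E(l) = -2*(l + (5 + l)*(l + l))/(l + l) = -2*(l + (5 + l)*(2*l))/(2*l) = -2*(l + 2*l*(5 + l))*1/(2*l) = -(l + 2*l*(5 + l))/l)
(30*40)*E(5) = (30*40)*(-11 - 2*5) = 1200*(-11 - 10) = 1200*(-21) = -25200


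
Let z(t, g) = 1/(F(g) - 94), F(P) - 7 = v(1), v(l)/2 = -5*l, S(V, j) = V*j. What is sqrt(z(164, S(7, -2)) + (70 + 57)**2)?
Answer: 4*sqrt(9484854)/97 ≈ 127.00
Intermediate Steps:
v(l) = -10*l (v(l) = 2*(-5*l) = -10*l)
F(P) = -3 (F(P) = 7 - 10*1 = 7 - 10 = -3)
z(t, g) = -1/97 (z(t, g) = 1/(-3 - 94) = 1/(-97) = -1/97)
sqrt(z(164, S(7, -2)) + (70 + 57)**2) = sqrt(-1/97 + (70 + 57)**2) = sqrt(-1/97 + 127**2) = sqrt(-1/97 + 16129) = sqrt(1564512/97) = 4*sqrt(9484854)/97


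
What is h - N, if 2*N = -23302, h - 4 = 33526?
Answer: 45181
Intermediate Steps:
h = 33530 (h = 4 + 33526 = 33530)
N = -11651 (N = (½)*(-23302) = -11651)
h - N = 33530 - 1*(-11651) = 33530 + 11651 = 45181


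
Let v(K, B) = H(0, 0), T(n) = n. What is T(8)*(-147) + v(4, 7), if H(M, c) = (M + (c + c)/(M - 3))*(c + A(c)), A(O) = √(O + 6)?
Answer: -1176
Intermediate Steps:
A(O) = √(6 + O)
H(M, c) = (M + 2*c/(-3 + M))*(c + √(6 + c)) (H(M, c) = (M + (c + c)/(M - 3))*(c + √(6 + c)) = (M + (2*c)/(-3 + M))*(c + √(6 + c)) = (M + 2*c/(-3 + M))*(c + √(6 + c)))
v(K, B) = 0 (v(K, B) = (2*0² + 0*0² + 0²*√(6 + 0) - 3*0*0 - 3*0*√(6 + 0) + 2*0*√(6 + 0))/(-3 + 0) = (2*0 + 0*0 + 0*√6 + 0 - 3*0*√6 + 2*0*√6)/(-3) = -(0 + 0 + 0 + 0 + 0 + 0)/3 = -⅓*0 = 0)
T(8)*(-147) + v(4, 7) = 8*(-147) + 0 = -1176 + 0 = -1176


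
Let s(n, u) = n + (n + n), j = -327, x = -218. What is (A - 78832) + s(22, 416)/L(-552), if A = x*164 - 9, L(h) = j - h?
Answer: -8594453/75 ≈ -1.1459e+5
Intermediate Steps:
L(h) = -327 - h
s(n, u) = 3*n (s(n, u) = n + 2*n = 3*n)
A = -35761 (A = -218*164 - 9 = -35752 - 9 = -35761)
(A - 78832) + s(22, 416)/L(-552) = (-35761 - 78832) + (3*22)/(-327 - 1*(-552)) = -114593 + 66/(-327 + 552) = -114593 + 66/225 = -114593 + 66*(1/225) = -114593 + 22/75 = -8594453/75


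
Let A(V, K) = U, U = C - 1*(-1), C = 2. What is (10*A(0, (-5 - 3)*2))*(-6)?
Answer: -180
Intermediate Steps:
U = 3 (U = 2 - 1*(-1) = 2 + 1 = 3)
A(V, K) = 3
(10*A(0, (-5 - 3)*2))*(-6) = (10*3)*(-6) = 30*(-6) = -180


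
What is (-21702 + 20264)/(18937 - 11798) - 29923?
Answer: -213621735/7139 ≈ -29923.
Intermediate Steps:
(-21702 + 20264)/(18937 - 11798) - 29923 = -1438/7139 - 29923 = -213621735/7139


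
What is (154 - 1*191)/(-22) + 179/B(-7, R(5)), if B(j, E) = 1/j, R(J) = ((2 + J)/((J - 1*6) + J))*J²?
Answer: -27529/22 ≈ -1251.3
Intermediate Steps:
R(J) = J²*(2 + J)/(-6 + 2*J) (R(J) = ((2 + J)/((J - 6) + J))*J² = ((2 + J)/((-6 + J) + J))*J² = ((2 + J)/(-6 + 2*J))*J² = J²*(2 + J)/(-6 + 2*J))
(154 - 1*191)/(-22) + 179/B(-7, R(5)) = (154 - 1*191)/(-22) + 179/(1/(-7)) = (154 - 191)*(-1/22) + 179/(-⅐) = -37*(-1/22) + 179*(-7) = 37/22 - 1253 = -27529/22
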